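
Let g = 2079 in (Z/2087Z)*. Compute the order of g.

The order of 2079 must divide p − 1 = 2086 = 2 · 7 · 149.
Divisors: 1, 2, 7, 14, 149, 298, 1043, 2086.
Check each in increasing order: 2079^1 ≡ 2079;  2079^2 ≡ 64;  2079^7 ≡ 283;  2079^14 ≡ 783;  2079^149 ≡ 706;  2079^298 ≡ 1730;  2079^1043 ≡ 2086;  2079^2086 ≡ 1.
Smallest exponent giving 1 is 2086.

2086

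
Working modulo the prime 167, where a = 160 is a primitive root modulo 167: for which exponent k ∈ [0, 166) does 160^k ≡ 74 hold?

93

Baby-step giant-step with m = ceil(sqrt(166)) = 13.
Baby table (160^j mod 167 for j=0..12):
  0:1  1:160  2:49  3:158  4:63  5:60  6:81  7:101
  8:128  9:106  10:93  11:17  12:48
Giant step factor: 160^(-13) ≡ 83 (mod 167).
Scan 74·83^i mod 167 for i = 0, 1, …:
  i=0: 74   i=1: 130   i=2: 102   i=3: 116
  i=4: 109   i=5: 29   i=6: 69   i=7: 49
Match at i=7, j=2: k = 7·13 + 2 = 93.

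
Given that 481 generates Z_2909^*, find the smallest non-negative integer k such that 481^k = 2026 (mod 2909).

Baby-step giant-step with m = ceil(sqrt(2908)) = 54.
Baby table (481^j mod 2909 for j=0..53):
  0:1  1:481  2:1550  3:846  4:2575  5:2250  6:102  7:2518
  8:1014  9:1931  10:840  11:2598  12:1677  13:844  14:1613  15:2059
  16:1319  17:277  18:2332  19:1727  20:1622  21:570  22:724  23:2073
  24:2235  25:1614  26:2540  27:2869  28:1123  29:1998  30:1068  31:1724
  32:179  33:1738  34:1095  35:166  36:1303  37:1308  38:804  39:2736
  40:1148  41:2387  42:2001  43:2511  44:556  45:2717  46:736  47:2027
  48:472  49:130  50:1441  51:779  52:2347  53:215
Giant step factor: 481^(-54) ≡ 20 (mod 2909).
Scan 2026·20^i mod 2909 for i = 0, 1, …:
  i=0: 2026   i=1: 2703   i=2: 1698   i=3: 1961
  i=4: 1403   i=5: 1879   i=6: 2672   i=7: 1078
  i=8: 1197   i=9: 668   i=10: 1724
Match at i=10, j=31: k = 10·54 + 31 = 571.

571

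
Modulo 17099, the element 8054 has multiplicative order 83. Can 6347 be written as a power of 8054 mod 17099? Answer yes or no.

no

6347 ∈ ⟨8054⟩ iff 6347^83 ≡ 1 (mod 17099), since |⟨8054⟩| = 83.
6347^83 mod 17099 = 15626.
Since 15626 ≠ 1, 6347 does not lie in the subgroup.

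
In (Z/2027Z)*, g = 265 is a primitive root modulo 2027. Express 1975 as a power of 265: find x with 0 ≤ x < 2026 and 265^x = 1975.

1401

Baby-step giant-step with m = ceil(sqrt(2026)) = 46.
Baby table (265^j mod 2027 for j=0..45):
  0:1  1:265  2:1307  3:1765  4:1515  5:129  6:1753  7:362
  8:661  9:843  10:425  11:1140  12:77  13:135  14:1316  15:96
  16:1116  17:1825  18:1199  19:1523  20:222  21:47  22:293  23:619
  24:1875  25:260  26:2009  27:1311  28:798  29:662  30:1108  31:1732
  32:878  33:1592  34:264  35:1042  36:458  37:1777  38:641  39:1624
  40:636  41:299  42:182  43:1609  44:715  45:964
Giant step factor: 265^(-46) ≡ 1363 (mod 2027).
Scan 1975·1363^i mod 2027 for i = 0, 1, …:
  i=0: 1975   i=1: 69   i=2: 805   i=3: 608
  i=4: 1688   i=5: 99   i=6: 1155   i=7: 1313
  i=8: 1805   i=9: 1464     …   i=29: 699
  i=30: 47
Match at i=30, j=21: x = 30·46 + 21 = 1401.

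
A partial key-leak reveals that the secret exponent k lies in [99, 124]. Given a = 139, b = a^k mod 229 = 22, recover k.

99

Compute 139^99 mod 229 = 22, then multiply by 139 repeatedly:
  139^99=22
Found 22 at exponent 99.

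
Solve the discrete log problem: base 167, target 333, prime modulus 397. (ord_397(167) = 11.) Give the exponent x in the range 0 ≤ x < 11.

5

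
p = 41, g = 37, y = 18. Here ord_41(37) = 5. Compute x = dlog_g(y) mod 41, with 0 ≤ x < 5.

3

Successive powers of 37 modulo 41:
  37^0=1  37^1=37  37^2=16  37^3=18
So 37^3 ≡ 18 (mod 41), giving x = 3.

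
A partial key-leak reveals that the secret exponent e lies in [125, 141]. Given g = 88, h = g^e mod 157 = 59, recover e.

135

Compute 88^125 mod 157 = 53, then multiply by 88 repeatedly:
  88^125=53  88^126=111  88^127=34  88^128=9  88^129=7
  88^130=145  88^131=43  88^132=16  88^133=152  88^134=31
  88^135=59
Found 59 at exponent 135.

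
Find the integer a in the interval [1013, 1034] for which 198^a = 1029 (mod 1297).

Compute 198^1013 mod 1297 = 640, then multiply by 198 repeatedly:
  198^1013=640  198^1014=911  198^1015=95  198^1016=652  198^1017=693
  198^1018=1029
Found 1029 at exponent 1018.

1018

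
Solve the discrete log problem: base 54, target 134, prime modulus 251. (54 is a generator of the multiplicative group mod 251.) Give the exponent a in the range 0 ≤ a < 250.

Baby-step giant-step with m = ceil(sqrt(250)) = 16.
Baby table (54^j mod 251 for j=0..15):
  0:1  1:54  2:155  3:87  4:180  5:182  6:39  7:98
  8:21  9:130  10:243  11:70  12:15  13:57  14:66  15:50
Giant step factor: 54^(-16) ≡ 144 (mod 251).
Scan 134·144^i mod 251 for i = 0, 1, …:
  i=0: 134   i=1: 220   i=2: 54
Match at i=2, j=1: a = 2·16 + 1 = 33.

33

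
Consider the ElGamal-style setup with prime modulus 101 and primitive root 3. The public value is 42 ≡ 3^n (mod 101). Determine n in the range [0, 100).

Baby-step giant-step with m = ceil(sqrt(100)) = 10.
Baby table (3^j mod 101 for j=0..9):
  0:1  1:3  2:9  3:27  4:81  5:41  6:22  7:66
  8:97  9:89
Giant step factor: 3^(-10) ≡ 14 (mod 101).
Scan 42·14^i mod 101 for i = 0, 1, …:
  i=0: 42   i=1: 83   i=2: 51   i=3: 7
  i=4: 98   i=5: 59   i=6: 18   i=7: 50
  i=8: 94   i=9: 3
Match at i=9, j=1: n = 9·10 + 1 = 91.

91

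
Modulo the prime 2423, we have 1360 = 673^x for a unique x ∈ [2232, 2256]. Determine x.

2249

Compute 673^2232 mod 2423 = 2393, then multiply by 673 repeatedly:
  673^2232=2393  673^2233=1617  673^2234=314  673^2235=521  673^2236=1721
  673^2237=39  673^2238=2017  673^2239=561  673^2240=1988  673^2241=428
  673^2242=2130  673^2243=1497  673^2244=1936  673^2245=1777  673^2246=1382
  673^2247=2077  673^2248=2173  673^2249=1360
Found 1360 at exponent 2249.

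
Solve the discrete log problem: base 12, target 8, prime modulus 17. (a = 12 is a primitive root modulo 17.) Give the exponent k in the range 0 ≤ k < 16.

2

Successive powers of 12 modulo 17:
  12^0=1  12^1=12  12^2=8
So 12^2 ≡ 8 (mod 17), giving k = 2.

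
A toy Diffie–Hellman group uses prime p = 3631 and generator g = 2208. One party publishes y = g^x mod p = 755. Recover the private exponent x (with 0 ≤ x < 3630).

Baby-step giant-step with m = ceil(sqrt(3630)) = 61.
Baby table (2208^j mod 3631 for j=0..60):
  0:1  1:2208  2:2462  3:489  4:1305  5:2057  6:3106  7:2720
  8:86  9:1076  10:1134  11:2113  12:3300  13:2614  14:2053  15:1536
  16:134  17:1761  18:3118  19:168  20:582  21:3313  22:2270  23:1380
  24:631  25:2575  26:3085  27:3555  28:2849  29:1700  30:2777  31:2488
  32:3432  33:3590  34:247  35:726  36:1737  37:960  38:2807  39:3370
  40:1041  41:105  42:3087  43:709  44:511  45:2678  46:1756  47:2971
  48:2382  49:1768  50:419  51:2878  52:374  53:1555  54:2145  55:1336
  56:1516  57:3177  58:3355  59:600  60:3116
Giant step factor: 2208^(-61) ≡ 1483 (mod 3631).
Scan 755·1483^i mod 3631 for i = 0, 1, …:
  i=0: 755   i=1: 1317   i=2: 3264   i=3: 389
  i=4: 3189   i=5: 1725   i=6: 1951   i=7: 3057
  i=8: 2043   i=9: 1515     …   i=54: 2920
  i=55: 2208
Match at i=55, j=1: x = 55·61 + 1 = 3356.

3356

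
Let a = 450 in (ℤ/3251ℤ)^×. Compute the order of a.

3250

The order of 450 must divide p − 1 = 3250 = 2 · 5^3 · 13.
Divisors: 1, 2, 5, 10, 13, 25, 26, 50, 65, 125, 130, 250, 325, 650, 1625, 3250.
Check each in increasing order: 450^1 ≡ 450;  450^2 ≡ 938;  450^5 ≡ 263;  450^10 ≡ 898;  450^13 ≡ 1957;  450^25 ≡ 2016;  450^26 ≡ 171;  450^50 ≡ 506;  450^65 ≡ 535;  450^125 ≡ 804;  450^130 ≡ 137;  450^250 ≡ 2718;  450^325 ≡ 2327;  450^650 ≡ 2014;  450^1625 ≡ 3250;  450^3250 ≡ 1.
Smallest exponent giving 1 is 3250.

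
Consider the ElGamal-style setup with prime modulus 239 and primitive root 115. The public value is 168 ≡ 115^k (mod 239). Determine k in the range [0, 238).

Baby-step giant-step with m = ceil(sqrt(238)) = 16.
Baby table (115^j mod 239 for j=0..15):
  0:1  1:115  2:80  3:118  4:186  5:119  6:62  7:199
  8:180  9:146  10:60  11:208  12:20  13:149  14:166  15:209
Giant step factor: 115^(-16) ≡ 108 (mod 239).
Scan 168·108^i mod 239 for i = 0, 1, …:
  i=0: 168   i=1: 219   i=2: 230   i=3: 223
  i=4: 184   i=5: 35   i=6: 195   i=7: 28
  i=8: 156   i=9: 118
Match at i=9, j=3: k = 9·16 + 3 = 147.

147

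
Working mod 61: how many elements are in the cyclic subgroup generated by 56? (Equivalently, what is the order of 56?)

15

The order of 56 must divide p − 1 = 60 = 2^2 · 3 · 5.
Divisors: 1, 2, 3, 4, 5, 6, 10, 12, 15, 20, 30, 60.
Check each in increasing order: 56^1 ≡ 56;  56^2 ≡ 25;  56^3 ≡ 58;  56^4 ≡ 15;  56^5 ≡ 47;  56^6 ≡ 9;  56^10 ≡ 13;  56^12 ≡ 20;  56^15 ≡ 1.
Smallest exponent giving 1 is 15.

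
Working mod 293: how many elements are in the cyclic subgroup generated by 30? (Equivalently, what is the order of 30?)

292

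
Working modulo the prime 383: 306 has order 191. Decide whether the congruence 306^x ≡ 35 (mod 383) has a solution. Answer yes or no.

35 ∈ ⟨306⟩ iff 35^191 ≡ 1 (mod 383), since |⟨306⟩| = 191.
35^191 mod 383 = 382.
Since 382 ≠ 1, 35 does not lie in the subgroup.

no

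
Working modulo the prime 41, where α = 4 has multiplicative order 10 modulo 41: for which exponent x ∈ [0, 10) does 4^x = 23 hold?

3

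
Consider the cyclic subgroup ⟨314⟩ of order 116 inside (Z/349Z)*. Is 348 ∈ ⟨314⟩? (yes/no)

348 ∈ ⟨314⟩ iff 348^116 ≡ 1 (mod 349), since |⟨314⟩| = 116.
348^116 mod 349 = 1.
Since 1 = 1, 348 lies in the subgroup.

yes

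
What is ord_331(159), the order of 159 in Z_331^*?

110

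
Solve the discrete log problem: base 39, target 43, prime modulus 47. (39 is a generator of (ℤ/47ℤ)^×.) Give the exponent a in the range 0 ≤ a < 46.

39

Baby-step giant-step with m = ceil(sqrt(46)) = 7.
Baby table (39^j mod 47 for j=0..6):
  0:1  1:39  2:17  3:5  4:7  5:38  6:25
Giant step factor: 39^(-7) ≡ 43 (mod 47).
Scan 43·43^i mod 47 for i = 0, 1, …:
  i=0: 43   i=1: 16   i=2: 30   i=3: 21
  i=4: 10   i=5: 7
Match at i=5, j=4: a = 5·7 + 4 = 39.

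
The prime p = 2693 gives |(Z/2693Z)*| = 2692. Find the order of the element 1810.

The order of 1810 must divide p − 1 = 2692 = 2^2 · 673.
Divisors: 1, 2, 4, 673, 1346, 2692.
Check each in increasing order: 1810^1 ≡ 1810;  1810^2 ≡ 1412;  1810^4 ≡ 924;  1810^673 ≡ 1834;  1810^1346 ≡ 2692;  1810^2692 ≡ 1.
Smallest exponent giving 1 is 2692.

2692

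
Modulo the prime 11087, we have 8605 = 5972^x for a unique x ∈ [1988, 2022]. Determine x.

2010

Compute 5972^1988 mod 11087 = 1603, then multiply by 5972 repeatedly:
  5972^1988=1603  5972^1989=5035  5972^1990=1076  5972^1991=6499  5972^1992=7528
  5972^1993=10518  5972^1994=5641  5972^1995=5746  5972^1996=847  5972^1997=2612
  5972^1998=10542  5972^1999=4838  5972^2000=10901  5972^2001=8995  5972^2002=1625
  5972^2003=3375  5972^2004=10421  5972^2005=2881  5972^2006=9395  5972^2007=6720
  5972^2008=7987  5972^2009=2090  5972^2010=8605
Found 8605 at exponent 2010.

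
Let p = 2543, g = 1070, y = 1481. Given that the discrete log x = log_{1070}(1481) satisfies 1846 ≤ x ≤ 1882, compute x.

Compute 1070^1846 mod 2543 = 1513, then multiply by 1070 repeatedly:
  1070^1846=1513  1070^1847=1562  1070^1848=589  1070^1849=2109  1070^1850=989
  1070^1851=342  1070^1852=2291  1070^1853=2461  1070^1854=1265  1070^1855=674
  1070^1856=1511  1070^1857=1965  1070^1858=2032  1070^1859=2518  1070^1860=1223
  1070^1861=1508  1070^1862=1298  1070^1863=382  1070^1864=1860  1070^1865=1574
  1070^1866=714  1070^1867=1080  1070^1868=1078  1070^1869=1481
Found 1481 at exponent 1869.

1869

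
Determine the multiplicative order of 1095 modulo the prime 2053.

684

The order of 1095 must divide p − 1 = 2052 = 2^2 · 3^3 · 19.
Divisors: 1, 2, 3, 4, 6, 9, 12, 18, 19, 27, 36, 38, 54, 57, 76, 108, 114, 171, 228, 342, 513, 684, 1026, 2052.
Check each in increasing order: 1095^1 ≡ 1095;  1095^2 ≡ 73;  1095^3 ≡ 1921;  1095^4 ≡ 1223;  1095^6 ≡ 1000;  1095^9 ≡ 1445;  1095^12 ≡ 189;  1095^18 ≡ 124;  1095^19 ≡ 282;  1095^27 ≡ 569;  1095^36 ≡ 1005;  1095^38 ≡ 1510;  1095^54 ≡ 1440;  1095^57 ≡ 849;  1095^76 ≡ 1270;  1095^108 ≡ 70;  1095^114 ≡ 198;  1095^171 ≡ 1809;  1095^228 ≡ 197;  1095^342 ≡ 2052;  1095^513 ≡ 244;  1095^684 ≡ 1.
Smallest exponent giving 1 is 684.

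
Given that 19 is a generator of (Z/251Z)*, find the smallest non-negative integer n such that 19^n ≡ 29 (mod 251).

Baby-step giant-step with m = ceil(sqrt(250)) = 16.
Baby table (19^j mod 251 for j=0..15):
  0:1  1:19  2:110  3:82  4:52  5:235  6:198  7:248
  8:194  9:172  10:5  11:95  12:48  13:159  14:9  15:171
Giant step factor: 19^(-16) ≡ 233 (mod 251).
Scan 29·233^i mod 251 for i = 0, 1, …:
  i=0: 29   i=1: 231   i=2: 109   i=3: 46
  i=4: 176   i=5: 95
Match at i=5, j=11: n = 5·16 + 11 = 91.

91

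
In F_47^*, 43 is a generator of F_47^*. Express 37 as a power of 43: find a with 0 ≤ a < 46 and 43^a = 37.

28

Baby-step giant-step with m = ceil(sqrt(46)) = 7.
Baby table (43^j mod 47 for j=0..6):
  0:1  1:43  2:16  3:30  4:21  5:10  6:7
Giant step factor: 43^(-7) ≡ 5 (mod 47).
Scan 37·5^i mod 47 for i = 0, 1, …:
  i=0: 37   i=1: 44   i=2: 32   i=3: 19
  i=4: 1
Match at i=4, j=0: a = 4·7 + 0 = 28.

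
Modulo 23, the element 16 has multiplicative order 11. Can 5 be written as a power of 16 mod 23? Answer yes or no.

⟨16⟩ has order 11; its elements mod 23 are {1, 2, 3, 4, 6, 8, 9, 12, 13, 16, 18}.
5 is not in this set.

no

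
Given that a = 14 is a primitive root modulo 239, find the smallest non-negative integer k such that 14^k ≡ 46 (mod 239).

41

Baby-step giant-step with m = ceil(sqrt(238)) = 16.
Baby table (14^j mod 239 for j=0..15):
  0:1  1:14  2:196  3:115  4:176  5:74  6:80  7:164
  8:145  9:118  10:218  11:184  12:186  13:214  14:128  15:119
Giant step factor: 14^(-16) ≡ 34 (mod 239).
Scan 46·34^i mod 239 for i = 0, 1, …:
  i=0: 46   i=1: 130   i=2: 118
Match at i=2, j=9: k = 2·16 + 9 = 41.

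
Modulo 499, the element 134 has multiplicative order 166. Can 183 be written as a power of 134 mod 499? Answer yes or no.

183 ∈ ⟨134⟩ iff 183^166 ≡ 1 (mod 499), since |⟨134⟩| = 166.
183^166 mod 499 = 359.
Since 359 ≠ 1, 183 does not lie in the subgroup.

no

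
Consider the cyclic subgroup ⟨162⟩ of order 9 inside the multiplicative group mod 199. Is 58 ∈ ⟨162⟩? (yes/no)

yes

58 ∈ ⟨162⟩ iff 58^9 ≡ 1 (mod 199), since |⟨162⟩| = 9.
58^9 mod 199 = 1.
Since 1 = 1, 58 lies in the subgroup.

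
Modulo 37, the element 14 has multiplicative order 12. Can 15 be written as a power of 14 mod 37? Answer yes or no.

⟨14⟩ has order 12; its elements mod 37 are {1, 6, 8, 10, 11, 14, 23, 26, 27, 29, 31, 36}.
15 is not in this set.

no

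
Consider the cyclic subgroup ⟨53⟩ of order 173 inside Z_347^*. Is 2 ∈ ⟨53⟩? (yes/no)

no

2 ∈ ⟨53⟩ iff 2^173 ≡ 1 (mod 347), since |⟨53⟩| = 173.
2^173 mod 347 = 346.
Since 346 ≠ 1, 2 does not lie in the subgroup.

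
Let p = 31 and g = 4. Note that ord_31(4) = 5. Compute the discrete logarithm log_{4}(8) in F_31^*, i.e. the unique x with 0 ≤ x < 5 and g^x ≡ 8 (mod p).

4

Successive powers of 4 modulo 31:
  4^0=1  4^1=4  4^2=16  4^3=2  4^4=8
So 4^4 ≡ 8 (mod 31), giving x = 4.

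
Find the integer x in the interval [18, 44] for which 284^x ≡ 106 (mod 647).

44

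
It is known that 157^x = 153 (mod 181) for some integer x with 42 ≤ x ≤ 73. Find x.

43

Compute 157^42 mod 181 = 152, then multiply by 157 repeatedly:
  157^42=152  157^43=153
Found 153 at exponent 43.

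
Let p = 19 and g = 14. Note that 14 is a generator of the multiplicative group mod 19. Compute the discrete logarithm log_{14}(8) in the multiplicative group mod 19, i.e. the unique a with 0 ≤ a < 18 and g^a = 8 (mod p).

3

Successive powers of 14 modulo 19:
  14^0=1  14^1=14  14^2=6  14^3=8
So 14^3 ≡ 8 (mod 19), giving a = 3.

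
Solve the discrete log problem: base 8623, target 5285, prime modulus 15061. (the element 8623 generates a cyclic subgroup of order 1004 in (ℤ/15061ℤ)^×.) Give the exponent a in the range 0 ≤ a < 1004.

933

Baby-step giant-step with m = ceil(sqrt(1004)) = 32.
Baby table (8623^j mod 15061 for j=0..31):
  0:1  1:8623  2:15033  3:14593  4:784  5:13104  6:8170  7:9613
  8:12216  9:1934  10:4355  11:6092  12:13609  13:10156  14:10534  15:1791
  16:6268  17:10096  18:5228  19:3471  20:4226  21:8239  22:2160  23:10284
  24:14825  25:13268  26:6608  27:5021  28:10769  29:10022  30:14749  31:5543
Giant step factor: 8623^(-32) ≡ 4860 (mod 15061).
Scan 5285·4860^i mod 15061 for i = 0, 1, …:
  i=0: 5285   i=1: 6095   i=2: 11774   i=3: 4901
  i=4: 7419   i=5: 306   i=6: 11182   i=7: 4432
  i=8: 2290   i=9: 14382     …   i=28: 12944
  i=29: 13104
Match at i=29, j=5: a = 29·32 + 5 = 933.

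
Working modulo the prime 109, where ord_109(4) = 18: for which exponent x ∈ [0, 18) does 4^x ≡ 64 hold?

3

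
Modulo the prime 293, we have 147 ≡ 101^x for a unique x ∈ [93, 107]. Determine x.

Compute 101^93 mod 293 = 118, then multiply by 101 repeatedly:
  101^93=118  101^94=198  101^95=74  101^96=149  101^97=106
  101^98=158  101^99=136  101^100=258  101^101=274  101^102=132
  101^103=147
Found 147 at exponent 103.

103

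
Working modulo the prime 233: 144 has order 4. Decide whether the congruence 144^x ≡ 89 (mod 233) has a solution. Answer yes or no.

yes

⟨144⟩ has order 4; its elements mod 233 are {1, 89, 144, 232}.
89 is in this set.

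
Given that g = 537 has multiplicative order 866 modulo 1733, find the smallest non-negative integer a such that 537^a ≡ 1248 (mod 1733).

673

Baby-step giant-step with m = ceil(sqrt(866)) = 30.
Baby table (537^j mod 1733 for j=0..29):
  0:1  1:537  2:691  3:205  4:906  5:1282  6:433  7:299
  8:1127  9:382  10:640  11:546  12:325  13:1225  14:1018  15:771
  16:1573  17:730  18:352  19:127  20:612  21:1107  22:40  23:684
  24:1645  25:1268  26:1580  27:1023  28:1723  29:1562
Giant step factor: 537^(-30) ≡ 709 (mod 1733).
Scan 1248·709^i mod 1733 for i = 0, 1, …:
  i=0: 1248   i=1: 1002   i=2: 1621   i=3: 310
  i=4: 1432   i=5: 1483   i=6: 1249   i=7: 1711
  i=8: 1732   i=9: 1024     …   i=21: 955
  i=22: 1225
Match at i=22, j=13: a = 22·30 + 13 = 673.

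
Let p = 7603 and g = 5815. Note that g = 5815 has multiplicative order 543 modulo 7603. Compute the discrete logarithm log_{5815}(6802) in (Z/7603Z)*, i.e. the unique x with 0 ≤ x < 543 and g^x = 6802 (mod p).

335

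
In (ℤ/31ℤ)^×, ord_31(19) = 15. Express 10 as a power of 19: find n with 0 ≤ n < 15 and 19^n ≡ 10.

Successive powers of 19 modulo 31:
  19^0=1  19^1=19  19^2=20  19^3=8  19^4=28  19^5=5
  19^6=2  19^7=7  19^8=9  19^9=16  19^10=25  19^11=10
So 19^11 ≡ 10 (mod 31), giving n = 11.

11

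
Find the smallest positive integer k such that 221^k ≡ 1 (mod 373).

31

The order of 221 must divide p − 1 = 372 = 2^2 · 3 · 31.
Divisors: 1, 2, 3, 4, 6, 12, 31, 62, 93, 124, 186, 372.
Check each in increasing order: 221^1 ≡ 221;  221^2 ≡ 351;  221^3 ≡ 360;  221^4 ≡ 111;  221^6 ≡ 169;  221^12 ≡ 213;  221^31 ≡ 1.
Smallest exponent giving 1 is 31.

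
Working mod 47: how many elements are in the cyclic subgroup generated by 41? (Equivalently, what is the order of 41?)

46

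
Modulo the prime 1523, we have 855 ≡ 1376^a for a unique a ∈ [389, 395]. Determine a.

Compute 1376^389 mod 1523 = 1122, then multiply by 1376 repeatedly:
  1376^389=1122  1376^390=1073  1376^391=661  1376^392=305  1376^393=855
Found 855 at exponent 393.

393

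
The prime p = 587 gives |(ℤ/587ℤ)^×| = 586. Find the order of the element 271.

586

The order of 271 must divide p − 1 = 586 = 2 · 293.
Divisors: 1, 2, 293, 586.
Check each in increasing order: 271^1 ≡ 271;  271^2 ≡ 66;  271^293 ≡ 586;  271^586 ≡ 1.
Smallest exponent giving 1 is 586.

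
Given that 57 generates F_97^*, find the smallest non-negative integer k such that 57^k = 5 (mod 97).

Successive powers of 57 modulo 97:
  57^0=1  57^1=57  57^2=48  57^3=20  57^4=73  57^5=87
  57^6=12  57^7=5
So 57^7 ≡ 5 (mod 97), giving k = 7.

7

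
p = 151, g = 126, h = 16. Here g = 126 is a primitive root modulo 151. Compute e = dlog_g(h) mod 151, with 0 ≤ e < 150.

20

Baby-step giant-step with m = ceil(sqrt(150)) = 13.
Baby table (126^j mod 151 for j=0..12):
  0:1  1:126  2:21  3:79  4:139  5:149  6:50  7:109
  8:144  9:24  10:4  11:51  12:84
Giant step factor: 126^(-13) ≡ 54 (mod 151).
Scan 16·54^i mod 151 for i = 0, 1, …:
  i=0: 16   i=1: 109
Match at i=1, j=7: e = 1·13 + 7 = 20.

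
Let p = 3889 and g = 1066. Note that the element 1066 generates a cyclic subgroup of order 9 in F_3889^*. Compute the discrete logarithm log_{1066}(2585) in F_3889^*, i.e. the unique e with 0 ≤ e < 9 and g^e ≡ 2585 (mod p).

4

Successive powers of 1066 modulo 3889:
  1066^0=1  1066^1=1066  1066^2=768  1066^3=1998  1066^4=2585
So 1066^4 ≡ 2585 (mod 3889), giving e = 4.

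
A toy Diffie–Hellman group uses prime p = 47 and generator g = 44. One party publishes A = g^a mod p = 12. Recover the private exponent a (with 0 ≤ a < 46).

Successive powers of 44 modulo 47:
  44^0=1  44^1=44  44^2=9  44^3=20  44^4=34  44^5=39
  44^6=24  44^7=22  44^8=28  44^9=10  44^10=17  44^11=43
  44^12=12
So 44^12 ≡ 12 (mod 47), giving a = 12.

12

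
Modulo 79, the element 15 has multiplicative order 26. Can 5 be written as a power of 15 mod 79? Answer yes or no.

5 ∈ ⟨15⟩ iff 5^26 ≡ 1 (mod 79), since |⟨15⟩| = 26.
5^26 mod 79 = 55.
Since 55 ≠ 1, 5 does not lie in the subgroup.

no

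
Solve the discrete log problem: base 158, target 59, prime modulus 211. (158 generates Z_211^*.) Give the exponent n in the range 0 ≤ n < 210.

184

Baby-step giant-step with m = ceil(sqrt(210)) = 15.
Baby table (158^j mod 211 for j=0..14):
  0:1  1:158  2:66  3:89  4:136  5:177  6:114  7:77
  8:139  9:18  10:101  11:133  12:125  13:127  14:21
Giant step factor: 158^(-15) ≡ 40 (mod 211).
Scan 59·40^i mod 211 for i = 0, 1, …:
  i=0: 59   i=1: 39   i=2: 83   i=3: 155
  i=4: 81   i=5: 75   i=6: 46   i=7: 152
  i=8: 172   i=9: 128   i=10: 56   i=11: 130
  i=12: 136
Match at i=12, j=4: n = 12·15 + 4 = 184.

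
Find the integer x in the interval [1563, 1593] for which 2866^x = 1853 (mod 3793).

Compute 2866^1563 mod 3793 = 2522, then multiply by 2866 repeatedly:
  2866^1563=2522  2866^1564=2387  2866^1565=2363  2866^1566=1853
Found 1853 at exponent 1566.

1566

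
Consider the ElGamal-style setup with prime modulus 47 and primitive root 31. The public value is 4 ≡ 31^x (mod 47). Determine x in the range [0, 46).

12

Baby-step giant-step with m = ceil(sqrt(46)) = 7.
Baby table (31^j mod 47 for j=0..6):
  0:1  1:31  2:21  3:40  4:18  5:41  6:2
Giant step factor: 31^(-7) ≡ 22 (mod 47).
Scan 4·22^i mod 47 for i = 0, 1, …:
  i=0: 4   i=1: 41
Match at i=1, j=5: x = 1·7 + 5 = 12.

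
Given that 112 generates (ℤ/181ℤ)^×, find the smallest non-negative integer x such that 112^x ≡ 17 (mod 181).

85

Baby-step giant-step with m = ceil(sqrt(180)) = 14.
Baby table (112^j mod 181 for j=0..13):
  0:1  1:112  2:55  3:6  4:129  5:149  6:36  7:50
  8:170  9:35  10:119  11:115  12:29  13:171
Giant step factor: 112^(-14) ≡ 165 (mod 181).
Scan 17·165^i mod 181 for i = 0, 1, …:
  i=0: 17   i=1: 90   i=2: 8   i=3: 53
  i=4: 57   i=5: 174   i=6: 112
Match at i=6, j=1: x = 6·14 + 1 = 85.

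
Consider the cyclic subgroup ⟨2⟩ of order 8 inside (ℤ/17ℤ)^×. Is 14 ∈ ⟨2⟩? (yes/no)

no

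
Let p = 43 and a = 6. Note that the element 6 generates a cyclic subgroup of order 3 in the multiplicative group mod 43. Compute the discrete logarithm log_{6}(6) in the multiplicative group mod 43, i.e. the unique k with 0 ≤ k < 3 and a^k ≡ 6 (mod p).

1

Successive powers of 6 modulo 43:
  6^0=1  6^1=6
So 6^1 ≡ 6 (mod 43), giving k = 1.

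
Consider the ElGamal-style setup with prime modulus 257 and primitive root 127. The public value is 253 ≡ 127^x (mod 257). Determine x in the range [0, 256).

Baby-step giant-step with m = ceil(sqrt(256)) = 16.
Baby table (127^j mod 257 for j=0..15):
  0:1  1:127  2:195  3:93  4:246  5:145  6:168  7:5
  8:121  9:204  10:208  11:202  12:211  13:69  14:25  15:91
Giant step factor: 127^(-16) ≡ 32 (mod 257).
Scan 253·32^i mod 257 for i = 0, 1, …:
  i=0: 253   i=1: 129   i=2: 16   i=3: 255
  i=4: 193   i=5: 8   i=6: 256   i=7: 225
  i=8: 4   i=9: 128     …   i=13: 249
  i=14: 1
Match at i=14, j=0: x = 14·16 + 0 = 224.

224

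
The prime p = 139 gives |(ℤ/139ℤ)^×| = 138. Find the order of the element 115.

138

The order of 115 must divide p − 1 = 138 = 2 · 3 · 23.
Divisors: 1, 2, 3, 6, 23, 46, 69, 138.
Check each in increasing order: 115^1 ≡ 115;  115^2 ≡ 20;  115^3 ≡ 76;  115^6 ≡ 77;  115^23 ≡ 43;  115^46 ≡ 42;  115^69 ≡ 138;  115^138 ≡ 1.
Smallest exponent giving 1 is 138.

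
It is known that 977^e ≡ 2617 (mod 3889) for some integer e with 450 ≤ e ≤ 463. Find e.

Compute 977^450 mod 3889 = 3494, then multiply by 977 repeatedly:
  977^450=3494  977^451=2985  977^452=3484  977^453=993  977^454=1800
  977^455=772  977^456=3667  977^457=890  977^458=2283  977^459=2094
  977^460=224  977^461=1064  977^462=1165  977^463=2617
Found 2617 at exponent 463.

463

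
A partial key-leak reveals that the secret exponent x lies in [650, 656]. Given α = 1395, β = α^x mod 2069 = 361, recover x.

Compute 1395^650 mod 2069 = 304, then multiply by 1395 repeatedly:
  1395^650=304  1395^651=2004  1395^652=361
Found 361 at exponent 652.

652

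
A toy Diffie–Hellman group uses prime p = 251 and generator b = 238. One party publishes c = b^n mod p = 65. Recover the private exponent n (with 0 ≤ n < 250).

216

Baby-step giant-step with m = ceil(sqrt(250)) = 16.
Baby table (238^j mod 251 for j=0..15):
  0:1  1:238  2:169  3:62  4:198  5:187  6:79  7:228
  8:48  9:129  10:80  11:215  12:217  13:191  14:27  15:151
Giant step factor: 238^(-16) ≡ 106 (mod 251).
Scan 65·106^i mod 251 for i = 0, 1, …:
  i=0: 65   i=1: 113   i=2: 181   i=3: 110
  i=4: 114   i=5: 36   i=6: 51   i=7: 135
  i=8: 3   i=9: 67   i=10: 74   i=11: 63
  i=12: 152   i=13: 48
Match at i=13, j=8: n = 13·16 + 8 = 216.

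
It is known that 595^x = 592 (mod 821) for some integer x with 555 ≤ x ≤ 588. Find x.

562

Compute 595^555 mod 821 = 687, then multiply by 595 repeatedly:
  595^555=687  595^556=728  595^557=493  595^558=238  595^559=398
  595^560=362  595^561=288  595^562=592
Found 592 at exponent 562.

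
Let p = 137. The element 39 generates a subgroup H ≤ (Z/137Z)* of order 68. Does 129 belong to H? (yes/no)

yes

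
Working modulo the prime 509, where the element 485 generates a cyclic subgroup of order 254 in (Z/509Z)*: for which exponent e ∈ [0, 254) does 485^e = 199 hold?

208

Baby-step giant-step with m = ceil(sqrt(254)) = 16.
Baby table (485^j mod 509 for j=0..15):
  0:1  1:485  2:67  3:428  4:417  5:172  6:453  7:326
  8:320  9:464  10:62  11:39  12:82  13:68  14:404  15:484
Giant step factor: 485^(-16) ≡ 179 (mod 509).
Scan 199·179^i mod 509 for i = 0, 1, …:
  i=0: 199   i=1: 500   i=2: 425   i=3: 234
  i=4: 148   i=5: 24   i=6: 224   i=7: 394
  i=8: 284   i=9: 445   i=10: 251   i=11: 137
  i=12: 91   i=13: 1
Match at i=13, j=0: e = 13·16 + 0 = 208.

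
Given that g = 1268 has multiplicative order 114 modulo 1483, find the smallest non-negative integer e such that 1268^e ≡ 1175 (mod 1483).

90

Baby-step giant-step with m = ceil(sqrt(114)) = 11.
Baby table (1268^j mod 1483 for j=0..10):
  0:1  1:1268  2:252  3:691  4:1218  5:621  6:1438  7:777
  8:524  9:48  10:61
Giant step factor: 1268^(-11) ≡ 1157 (mod 1483).
Scan 1175·1157^i mod 1483 for i = 0, 1, …:
  i=0: 1175   i=1: 1047   i=2: 1251   i=3: 1482
  i=4: 326   i=5: 500   i=6: 130   i=7: 627
  i=8: 252
Match at i=8, j=2: e = 8·11 + 2 = 90.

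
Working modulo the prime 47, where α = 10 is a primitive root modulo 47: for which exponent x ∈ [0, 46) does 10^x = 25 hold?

34

Baby-step giant-step with m = ceil(sqrt(46)) = 7.
Baby table (10^j mod 47 for j=0..6):
  0:1  1:10  2:6  3:13  4:36  5:31  6:28
Giant step factor: 10^(-7) ≡ 23 (mod 47).
Scan 25·23^i mod 47 for i = 0, 1, …:
  i=0: 25   i=1: 11   i=2: 18   i=3: 38
  i=4: 28
Match at i=4, j=6: x = 4·7 + 6 = 34.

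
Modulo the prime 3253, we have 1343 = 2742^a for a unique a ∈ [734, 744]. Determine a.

Compute 2742^734 mod 3253 = 669, then multiply by 2742 repeatedly:
  2742^734=669  2742^735=2959  2742^736=596  2742^737=1226  2742^738=1343
Found 1343 at exponent 738.

738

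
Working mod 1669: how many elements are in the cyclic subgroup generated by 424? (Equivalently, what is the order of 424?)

834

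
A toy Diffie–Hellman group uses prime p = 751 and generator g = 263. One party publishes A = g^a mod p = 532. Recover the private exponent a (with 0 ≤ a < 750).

Baby-step giant-step with m = ceil(sqrt(750)) = 28.
Baby table (263^j mod 751 for j=0..27):
  0:1  1:263  2:77  3:725  4:672  5:251  6:676  7:552
  8:233  9:448  10:668  11:701  12:368  13:656  14:549  15:195
  16:217  17:746  18:187  19:366  20:130  21:395  22:247  23:375
  24:244  25:337  26:13  27:415
Giant step factor: 263^(-28) ≡ 748 (mod 751).
Scan 532·748^i mod 751 for i = 0, 1, …:
  i=0: 532   i=1: 657   i=2: 282   i=3: 656
Match at i=3, j=13: a = 3·28 + 13 = 97.

97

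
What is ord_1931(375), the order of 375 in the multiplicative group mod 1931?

The order of 375 must divide p − 1 = 1930 = 2 · 5 · 193.
Divisors: 1, 2, 5, 10, 193, 386, 965, 1930.
Check each in increasing order: 375^1 ≡ 375;  375^2 ≡ 1593;  375^5 ≡ 334;  375^10 ≡ 1489;  375^193 ≡ 1464;  375^386 ≡ 1817;  375^965 ≡ 1.
Smallest exponent giving 1 is 965.

965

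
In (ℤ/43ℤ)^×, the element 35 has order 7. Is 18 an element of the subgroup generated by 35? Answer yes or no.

no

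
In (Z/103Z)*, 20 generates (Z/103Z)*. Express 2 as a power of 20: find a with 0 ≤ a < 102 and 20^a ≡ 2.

28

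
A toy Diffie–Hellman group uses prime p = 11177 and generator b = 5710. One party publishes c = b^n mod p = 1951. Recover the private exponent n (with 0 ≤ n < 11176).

2697

Baby-step giant-step with m = ceil(sqrt(11176)) = 106.
Baby table (5710^j mod 11177 for j=0..105):
  0:1  1:5710  2:791  3:1102  4:10946  5:11053  6:7288  7:2509
  8:8653  9:6290  10:4199  11:1625  12:1840  13:20  14:2430  15:4643
  16:10863  17:6557  18:8697  19:459  20:5472  21:5405  22:2853  23:5741
  24:10146  25:3269  26:400  27:3892  28:3444  29:4897  30:8193  31:6285
  32:9180  33:8847  34:7507  35:1175  36:3050  37:1734  38:9495  39:8000
  40:10778  41:1818  42:8524  43:7382  44:2753  45:4768  46:9285  47:4839
  48:1146  49:5115  50:1149  51:11068  52:3522  53:3197  54:2829  55:2825
  56:2339  57:10352  58:5944  59:6868  60:7364  61:566  62:1707  63:626
  64:8997  65:3378  66:8055  67:695  68:615  69:2072  70:5854  71:7110
  72:3236  73:1979  74:143  75:609  76:1343  77:1108  78:498  79:4622
  80:2723  81:1123  82:7909  83:5310  84:8076  85:8835  86:6049  87:2860
  88:1003  89:4506  90:10983  91:9960  92:3024  93:9752  94:106  95:1702
  96:5607  97:5042  98:9045  99:9210  100:1315  101:8883  102:704  103:7297
  104:9191  105:4595
Giant step factor: 5710^(-106) ≡ 8280 (mod 11177).
Scan 1951·8280^i mod 11177 for i = 0, 1, …:
  i=0: 1951   i=1: 3515   i=2: 10469   i=3: 5685
  i=4: 5453   i=5: 6937   i=6: 10934   i=7: 10997
  i=8: 7318   i=9: 2523     …   i=24: 1503
  i=25: 4839
Match at i=25, j=47: n = 25·106 + 47 = 2697.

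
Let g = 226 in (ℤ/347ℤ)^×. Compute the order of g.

346

The order of 226 must divide p − 1 = 346 = 2 · 173.
Divisors: 1, 2, 173, 346.
Check each in increasing order: 226^1 ≡ 226;  226^2 ≡ 67;  226^173 ≡ 346;  226^346 ≡ 1.
Smallest exponent giving 1 is 346.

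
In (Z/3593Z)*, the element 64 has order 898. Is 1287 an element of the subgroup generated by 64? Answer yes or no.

1287 ∈ ⟨64⟩ iff 1287^898 ≡ 1 (mod 3593), since |⟨64⟩| = 898.
1287^898 mod 3593 = 1.
Since 1 = 1, 1287 lies in the subgroup.

yes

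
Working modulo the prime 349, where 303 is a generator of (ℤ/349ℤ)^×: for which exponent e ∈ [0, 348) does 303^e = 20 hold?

92

Baby-step giant-step with m = ceil(sqrt(348)) = 19.
Baby table (303^j mod 349 for j=0..18):
  0:1  1:303  2:22  3:35  4:135  5:72  6:178  7:188
  8:77  9:297  10:298  11:252  12:274  13:309  14:95  15:167
  16:345  17:184  18:261
Giant step factor: 303^(-19) ≡ 172 (mod 349).
Scan 20·172^i mod 349 for i = 0, 1, …:
  i=0: 20   i=1: 299   i=2: 125   i=3: 211
  i=4: 345
Match at i=4, j=16: e = 4·19 + 16 = 92.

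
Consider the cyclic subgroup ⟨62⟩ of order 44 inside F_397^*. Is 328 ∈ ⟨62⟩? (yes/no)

no

328 ∈ ⟨62⟩ iff 328^44 ≡ 1 (mod 397), since |⟨62⟩| = 44.
328^44 mod 397 = 79.
Since 79 ≠ 1, 328 does not lie in the subgroup.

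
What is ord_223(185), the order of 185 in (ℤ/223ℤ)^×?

The order of 185 must divide p − 1 = 222 = 2 · 3 · 37.
Divisors: 1, 2, 3, 6, 37, 74, 111, 222.
Check each in increasing order: 185^1 ≡ 185;  185^2 ≡ 106;  185^3 ≡ 209;  185^6 ≡ 196;  185^37 ≡ 184;  185^74 ≡ 183;  185^111 ≡ 222;  185^222 ≡ 1.
Smallest exponent giving 1 is 222.

222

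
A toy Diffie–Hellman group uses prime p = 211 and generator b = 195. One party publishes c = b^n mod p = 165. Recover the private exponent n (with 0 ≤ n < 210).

163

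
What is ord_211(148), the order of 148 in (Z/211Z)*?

7

The order of 148 must divide p − 1 = 210 = 2 · 3 · 5 · 7.
Divisors: 1, 2, 3, 5, 6, 7, 10, 14, 15, 21, 30, 35, 42, 70, 105, 210.
Check each in increasing order: 148^1 ≡ 148;  148^2 ≡ 171;  148^3 ≡ 199;  148^5 ≡ 58;  148^6 ≡ 144;  148^7 ≡ 1.
Smallest exponent giving 1 is 7.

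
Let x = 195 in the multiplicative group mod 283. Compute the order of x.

The order of 195 must divide p − 1 = 282 = 2 · 3 · 47.
Divisors: 1, 2, 3, 6, 47, 94, 141, 282.
Check each in increasing order: 195^1 ≡ 195;  195^2 ≡ 103;  195^3 ≡ 275;  195^6 ≡ 64;  195^47 ≡ 238;  195^94 ≡ 44;  195^141 ≡ 1.
Smallest exponent giving 1 is 141.

141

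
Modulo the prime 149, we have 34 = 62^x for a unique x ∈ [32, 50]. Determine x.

41

Compute 62^32 mod 149 = 88, then multiply by 62 repeatedly:
  62^32=88  62^33=92  62^34=42  62^35=71  62^36=81
  62^37=105  62^38=103  62^39=128  62^40=39  62^41=34
Found 34 at exponent 41.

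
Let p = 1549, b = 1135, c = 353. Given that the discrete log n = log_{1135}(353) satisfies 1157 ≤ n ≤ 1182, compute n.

1167

Compute 1135^1157 mod 1549 = 1454, then multiply by 1135 repeatedly:
  1135^1157=1454  1135^1158=605  1135^1159=468  1135^1160=1422  1135^1161=1461
  1135^1162=805  1135^1163=1314  1135^1164=1252  1135^1165=587  1135^1166=175
  1135^1167=353
Found 353 at exponent 1167.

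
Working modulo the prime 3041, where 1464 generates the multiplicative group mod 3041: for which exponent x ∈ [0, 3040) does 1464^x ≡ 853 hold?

Baby-step giant-step with m = ceil(sqrt(3040)) = 56.
Baby table (1464^j mod 3041 for j=0..55):
  0:1  1:1464  2:2432  3:2478  4:2920  5:2275  6:705  7:1221
  8:2477  9:1456  10:2884  11:1268  12:1342  13:202  14:751  15:1663
  16:1832  17:2927  18:359  19:2524  20:321  21:1630  22:2176  23:1737
  24:692  25:435  26:1271  27:2693  28:1416  29:2103  30:1300  31:2575
  32:2001  33:981  34:832  35:1648  36:1159  37:2939  38:2722  39:1298
  40:2688  41:178  42:2107  43:1074  44:139  45:2790  46:497  47:809
  48:1427  49:3002  50:683  51:2464  52:670  53:1678  54:2505  55:2915
Giant step factor: 1464^(-56) ≡ 1173 (mod 3041).
Scan 853·1173^i mod 3041 for i = 0, 1, …:
  i=0: 853   i=1: 80   i=2: 2610   i=3: 2284
  i=4: 11   i=5: 739   i=6: 162   i=7: 1484
  i=8: 1280   i=9: 2227     …   i=16: 2181
  i=17: 832
Match at i=17, j=34: x = 17·56 + 34 = 986.

986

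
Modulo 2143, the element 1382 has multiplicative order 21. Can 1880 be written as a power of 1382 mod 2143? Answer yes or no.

no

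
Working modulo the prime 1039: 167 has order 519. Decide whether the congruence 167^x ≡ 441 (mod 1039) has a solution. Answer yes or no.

yes

441 ∈ ⟨167⟩ iff 441^519 ≡ 1 (mod 1039), since |⟨167⟩| = 519.
441^519 mod 1039 = 1.
Since 1 = 1, 441 lies in the subgroup.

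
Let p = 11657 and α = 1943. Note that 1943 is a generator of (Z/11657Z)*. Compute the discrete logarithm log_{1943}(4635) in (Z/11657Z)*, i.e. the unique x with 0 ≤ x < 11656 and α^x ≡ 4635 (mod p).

5723

Baby-step giant-step with m = ceil(sqrt(11656)) = 108.
Baby table (1943^j mod 11657 for j=0..107):
  0:1  1:1943  2:10038  3:1673  4:9993  5:7494  6:1249  7:2151
  8:6187  9:2974  10:8267  11:11092  12:9620  13:5489  14:10629  15:7600
  16:9038  17:5392  18:8670  19:1445  20:9955  21:3602  22:4486  23:8519
  24:11134  25:9627  26:7433  27:10953  28:7654  29:9047  30:11222  31:5756
  32:4845  33:6636  34:1106  35:4070  36:4564  37:8532  38:1422  39:237
  40:5868  41:978  42:163  43:1970  44:4214  45:4588  46:8536  47:9194
  48:5418  49:903  50:5979  51:6825  52:6966  53:1161  54:6022  55:8775
  56:7291  57:3158  58:4412  59:4621  60:2713  61:2395  62:2342  63:4276
  64:8484  65:1414  66:8007  67:7163  68:10908  69:1818  70:303  71:5879
  72:10694  73:5668  74:8716  75:9224  76:5423  77:10618  78:9541  79:3533
  80:10303  81:3660  82:610  83:7873  84:3255  85:6371  86:10776  87:1796
  88:4185  89:6526  90:8859  91:7305  92:7046  93:5060  94:4729  95:2731
  96:2398  97:8171  98:11076  99:1846  100:8079  101:7175  102:10910  103:5704
  104:8722  105:9225  106:7366  107:8999
Giant step factor: 1943^(-108) ≡ 1342 (mod 11657).
Scan 4635·1342^i mod 11657 for i = 0, 1, …:
  i=0: 4635   i=1: 6989   i=2: 7010   i=3: 221
  i=4: 5157   i=5: 8093   i=6: 8139   i=7: 11586
  i=8: 9631   i=9: 8846     …   i=51: 137
  i=52: 8999
Match at i=52, j=107: x = 52·108 + 107 = 5723.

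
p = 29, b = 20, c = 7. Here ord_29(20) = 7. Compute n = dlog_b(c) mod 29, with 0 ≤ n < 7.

4

Successive powers of 20 modulo 29:
  20^0=1  20^1=20  20^2=23  20^3=25  20^4=7
So 20^4 ≡ 7 (mod 29), giving n = 4.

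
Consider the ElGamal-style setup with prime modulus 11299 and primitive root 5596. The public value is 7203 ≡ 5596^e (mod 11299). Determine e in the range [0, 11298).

Baby-step giant-step with m = ceil(sqrt(11298)) = 107.
Baby table (5596^j mod 11299 for j=0..106):
  0:1  1:5596  2:5687  3:6468  4:4231  5:5271  6:6126  7:11229
  8:3745  9:8674  10:10499  11:8903  12:3897  13:542  14:4900  15:9026
  16:2966  17:10804  18:9534  19:9685  20:7256  21:7269  22:924  23:7061
  24:753  25:10560  26:11289  27:535  28:10924  29:3114  30:2886  31:3785
  32:6534  33:700  34:7746  35:3652  36:8000  37:1362  38:6226  39:5879
  40:7495  41:132  42:4237  43:4950  44:6351  45:4841  46:6533  47:6403
  48:2059  49:8483  50:3769  51:7390  52:100  53:5949  54:3750  55:2757
  56:5037  57:7346  58:2454  59:4299  60:1633  61:8676  62:10392  63:8978
  64:5534  65:9004  66:4143  67:9979  68:2826  69:6995  70:4284  71:8085
  72:2464  73:3764  74:2008  75:5562  76:7506  77:5193  78:10299  79:8304
  80:7696  81:6327  82:6125  83:5633  84:9357  85:2206  86:6268  87:3632
  88:9070  89:612  90:1155  91:352  92:3766  93:1901  94:5637  95:9143
  96:2356  97:9542  98:9257  99:7556  100:2518  101:875  102:4033  103:4565
  104:10000  105:7352  106:2133
Giant step factor: 5596^(-107) ≡ 1541 (mod 11299).
Scan 7203·1541^i mod 11299 for i = 0, 1, …:
  i=0: 7203   i=1: 4205   i=2: 5578   i=3: 8458
  i=4: 6031   i=5: 5993   i=6: 3930   i=7: 11165
  i=8: 8187   i=9: 6483     …   i=50: 5573
  i=51: 753
Match at i=51, j=24: e = 51·107 + 24 = 5481.

5481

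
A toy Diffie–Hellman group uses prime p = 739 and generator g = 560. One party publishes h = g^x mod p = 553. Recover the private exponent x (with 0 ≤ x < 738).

213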